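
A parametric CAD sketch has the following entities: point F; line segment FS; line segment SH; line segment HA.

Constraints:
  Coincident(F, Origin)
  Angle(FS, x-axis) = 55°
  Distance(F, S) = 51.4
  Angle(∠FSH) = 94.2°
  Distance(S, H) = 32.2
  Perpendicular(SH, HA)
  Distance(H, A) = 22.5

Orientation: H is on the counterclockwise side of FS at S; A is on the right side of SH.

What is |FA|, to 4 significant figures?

82.06

F is at the origin; FS runs at 55.0° with length 51.4, so S = 51.4·(cos 55.0°, sin 55.0°) = (29.48, 42.10). ∠FSH = 94.2°, so SH runs at 55.0° + (180° − 94.2°) = 140.8° from the x-axis; with |SH| = 32.2, H = S + 32.2·(cos 140.8°, sin 140.8°) = (4.529, 62.46). SH ⟂ HA; with |HA| = 22.5 on the right of SH, A = H + 22.5·(0.6320, 0.7749) = (18.75, 79.89). Then |FA| = |A − F| = 82.06.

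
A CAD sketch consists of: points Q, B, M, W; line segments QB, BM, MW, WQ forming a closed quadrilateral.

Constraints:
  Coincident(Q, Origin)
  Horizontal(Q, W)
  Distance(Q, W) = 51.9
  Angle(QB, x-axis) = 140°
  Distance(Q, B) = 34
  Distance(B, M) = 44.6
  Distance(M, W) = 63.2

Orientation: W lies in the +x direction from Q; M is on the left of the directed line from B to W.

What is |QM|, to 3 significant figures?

48.7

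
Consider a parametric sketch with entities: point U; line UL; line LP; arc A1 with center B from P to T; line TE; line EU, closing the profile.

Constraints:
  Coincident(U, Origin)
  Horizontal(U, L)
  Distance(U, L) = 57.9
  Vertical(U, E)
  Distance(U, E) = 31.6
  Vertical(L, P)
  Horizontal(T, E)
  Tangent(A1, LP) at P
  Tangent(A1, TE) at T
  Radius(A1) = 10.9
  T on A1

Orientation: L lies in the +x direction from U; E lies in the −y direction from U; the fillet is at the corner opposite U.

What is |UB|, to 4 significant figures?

51.36

UE is vertical with |UE| = 31.6 and E on the −y side, so E = (0.000, -31.60). The virtual corner opposite U is at (57.90, -31.60). Tangency of A1 to LP means the radius BP is perpendicular to LP and since A1 is tangent to TE there, BT ⟂ TE, with radius 10.9, so the center B sits 10.9 in from both sides at B = (47.00, -20.70). Then |UB| = |B − U| = 51.36.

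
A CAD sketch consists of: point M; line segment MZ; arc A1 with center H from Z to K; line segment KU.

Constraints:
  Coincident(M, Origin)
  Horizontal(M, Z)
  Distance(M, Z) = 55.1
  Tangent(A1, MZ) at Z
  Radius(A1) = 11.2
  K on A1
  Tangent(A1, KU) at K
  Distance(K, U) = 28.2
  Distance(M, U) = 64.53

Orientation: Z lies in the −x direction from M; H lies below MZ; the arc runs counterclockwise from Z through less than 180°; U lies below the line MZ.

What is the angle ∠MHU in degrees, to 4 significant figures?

91.38°

Checks: |HK| = 11.20 ✓; ∠(HK, KU) = 90.00° ✓; |KU| = 28.20 ✓; |MU| = 64.53 ✓.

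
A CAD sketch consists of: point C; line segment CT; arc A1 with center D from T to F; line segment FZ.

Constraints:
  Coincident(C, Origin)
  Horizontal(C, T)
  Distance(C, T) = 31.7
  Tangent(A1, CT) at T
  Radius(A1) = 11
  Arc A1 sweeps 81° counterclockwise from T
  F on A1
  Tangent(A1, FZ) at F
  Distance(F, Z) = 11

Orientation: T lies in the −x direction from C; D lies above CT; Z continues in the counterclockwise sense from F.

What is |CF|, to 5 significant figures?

22.808

C is at the origin; C and T share the same y with |CT| = 31.7 and T on the −x side, so T = (-31.700, 0.0000). The tangent condition forces DT to be normal to CT, so D = T + (0, 11) = (-31.700, 11.000). On A1, T sits at bearing -90° from D; an 81° counterclockwise sweep puts F at bearing -9°, so F = D + 11.0·(cos -9°, sin -9°) = (-20.835, 9.2792). Then |CF| = |F − C| = 22.808.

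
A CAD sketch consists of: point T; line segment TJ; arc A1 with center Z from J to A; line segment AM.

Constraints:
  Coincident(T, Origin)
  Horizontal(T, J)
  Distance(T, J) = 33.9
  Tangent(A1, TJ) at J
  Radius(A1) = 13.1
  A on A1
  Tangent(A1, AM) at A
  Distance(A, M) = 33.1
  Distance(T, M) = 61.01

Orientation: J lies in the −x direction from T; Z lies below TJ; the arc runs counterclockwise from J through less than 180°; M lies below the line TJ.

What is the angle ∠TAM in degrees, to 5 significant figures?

93.239°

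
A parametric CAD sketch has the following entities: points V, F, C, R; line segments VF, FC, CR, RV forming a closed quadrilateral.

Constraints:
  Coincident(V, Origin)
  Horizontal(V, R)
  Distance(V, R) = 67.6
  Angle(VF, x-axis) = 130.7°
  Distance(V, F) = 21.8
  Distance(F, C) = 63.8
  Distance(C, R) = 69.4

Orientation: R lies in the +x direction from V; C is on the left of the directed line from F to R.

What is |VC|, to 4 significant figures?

68.19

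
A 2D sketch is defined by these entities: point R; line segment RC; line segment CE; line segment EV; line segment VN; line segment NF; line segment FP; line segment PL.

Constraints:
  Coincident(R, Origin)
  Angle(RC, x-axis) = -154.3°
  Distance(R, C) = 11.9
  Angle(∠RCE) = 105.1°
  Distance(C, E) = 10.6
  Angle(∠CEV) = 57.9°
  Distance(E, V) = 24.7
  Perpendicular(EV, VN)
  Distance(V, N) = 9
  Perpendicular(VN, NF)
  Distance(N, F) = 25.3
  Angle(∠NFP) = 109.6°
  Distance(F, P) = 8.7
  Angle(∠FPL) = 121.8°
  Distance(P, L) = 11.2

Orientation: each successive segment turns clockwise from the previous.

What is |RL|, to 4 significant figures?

19.09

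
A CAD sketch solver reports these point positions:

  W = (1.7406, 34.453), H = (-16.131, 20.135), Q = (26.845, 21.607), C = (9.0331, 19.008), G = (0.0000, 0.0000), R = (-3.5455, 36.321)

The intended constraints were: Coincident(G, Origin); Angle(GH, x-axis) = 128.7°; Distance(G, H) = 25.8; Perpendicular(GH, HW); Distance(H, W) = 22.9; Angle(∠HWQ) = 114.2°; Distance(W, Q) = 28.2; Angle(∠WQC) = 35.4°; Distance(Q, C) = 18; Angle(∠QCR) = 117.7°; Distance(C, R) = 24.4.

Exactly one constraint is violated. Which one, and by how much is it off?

Distance(C, R) = 24.4 — off by 3.00.

G = (0.00, 0.00) ✓; GH at 128.7° ✓; |GH| = 25.80 ✓; ∠(GH, HW) = 90.00° ✓; |HW| = 22.90 ✓; ∠HWQ = 114.2° ✓; |WQ| = 28.20 ✓; ∠WQC = 35.40° ✓; |QC| = 18.00 ✓; ∠QCR = 117.7° ✓; |CR| = 21.40 ✗.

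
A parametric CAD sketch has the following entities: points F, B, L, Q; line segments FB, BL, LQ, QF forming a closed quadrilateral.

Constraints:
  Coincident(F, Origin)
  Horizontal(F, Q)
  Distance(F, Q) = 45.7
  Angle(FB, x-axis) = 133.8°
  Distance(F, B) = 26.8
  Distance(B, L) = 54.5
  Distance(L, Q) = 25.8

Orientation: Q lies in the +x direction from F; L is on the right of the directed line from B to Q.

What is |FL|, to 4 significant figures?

28.21

Checks: |BL| = 54.50 ✓; |LQ| = 25.80 ✓.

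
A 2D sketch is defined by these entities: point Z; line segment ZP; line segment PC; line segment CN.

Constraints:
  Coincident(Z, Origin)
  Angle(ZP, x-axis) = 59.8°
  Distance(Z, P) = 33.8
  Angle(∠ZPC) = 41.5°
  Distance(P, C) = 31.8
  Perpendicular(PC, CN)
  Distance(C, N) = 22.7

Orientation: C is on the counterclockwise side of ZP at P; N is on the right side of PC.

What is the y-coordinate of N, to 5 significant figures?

40.779

∠ZPC = 41.5°, so PC runs at 59.8° + (180° − 41.5°) = 198.30° from the x-axis; with |PC| = 31.8, C = P + 31.8·(cos 198.30°, sin 198.30°) = (-13.190, 19.228). PC ⟂ CN; with |CN| = 22.7 on the right of PC, N = C + 22.7·(-0.31399, 0.94943) = (-20.317, 40.779). So N.y = 40.779.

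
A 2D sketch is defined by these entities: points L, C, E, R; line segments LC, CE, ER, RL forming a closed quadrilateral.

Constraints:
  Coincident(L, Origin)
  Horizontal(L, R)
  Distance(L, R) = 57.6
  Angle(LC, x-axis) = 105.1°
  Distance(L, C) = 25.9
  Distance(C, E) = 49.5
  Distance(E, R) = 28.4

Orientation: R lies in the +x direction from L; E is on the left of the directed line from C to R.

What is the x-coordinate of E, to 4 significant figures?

42.75

Checks: |CE| = 49.50 ✓; |ER| = 28.40 ✓.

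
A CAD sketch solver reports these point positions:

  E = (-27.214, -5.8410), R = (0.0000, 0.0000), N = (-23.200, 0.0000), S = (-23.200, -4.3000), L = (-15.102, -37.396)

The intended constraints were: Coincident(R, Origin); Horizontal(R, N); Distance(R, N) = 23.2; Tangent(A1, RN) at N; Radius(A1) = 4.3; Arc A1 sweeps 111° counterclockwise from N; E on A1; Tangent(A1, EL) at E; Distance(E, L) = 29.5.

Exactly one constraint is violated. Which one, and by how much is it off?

Distance(E, L) = 29.5 — off by 4.30.

R = (0.00, 0.00) ✓; R.y = 0.00, N.y = 0.00 ✓; |RN| = 23.20 ✓; ∠(SN, NR) = 90.00° ✓; |SN| = 4.300 ✓; bearing(S→E) − bearing(S→N) = 111.0° ✓; |SE| = 4.300 ✓; ∠(SE, EL) = 90.00° ✓; |EL| = 33.80 ✗.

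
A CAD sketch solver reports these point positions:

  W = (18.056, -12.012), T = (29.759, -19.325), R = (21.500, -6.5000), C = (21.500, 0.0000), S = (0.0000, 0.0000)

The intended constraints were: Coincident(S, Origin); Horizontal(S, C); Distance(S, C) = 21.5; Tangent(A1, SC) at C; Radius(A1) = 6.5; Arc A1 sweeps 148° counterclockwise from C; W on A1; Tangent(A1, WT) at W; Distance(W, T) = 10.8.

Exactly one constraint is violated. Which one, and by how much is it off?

Distance(W, T) = 10.8 — off by 3.00.

S = (0.00, 0.00) ✓; S.y = 0.00, C.y = 0.00 ✓; |SC| = 21.50 ✓; ∠(RC, CS) = 90.00° ✓; |RC| = 6.500 ✓; bearing(R→W) − bearing(R→C) = 148.0° ✓; |RW| = 6.499 ✓; ∠(RW, WT) = 90.00° ✓; |WT| = 13.80 ✗.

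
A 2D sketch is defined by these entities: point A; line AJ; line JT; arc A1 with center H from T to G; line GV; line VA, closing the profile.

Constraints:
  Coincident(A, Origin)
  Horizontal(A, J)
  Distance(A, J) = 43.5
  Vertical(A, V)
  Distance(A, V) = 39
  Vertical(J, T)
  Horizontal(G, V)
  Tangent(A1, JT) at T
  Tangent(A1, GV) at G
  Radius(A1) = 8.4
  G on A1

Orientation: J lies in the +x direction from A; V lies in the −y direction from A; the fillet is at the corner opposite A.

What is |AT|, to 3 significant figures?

53.2

A is at the origin; A and J share the same y with |AJ| = 43.5 and J on the +x side, so J = (43.5, 0.00). A and V share the same x with |AV| = 39.0 and V on the −y side, so V = (0.00, -39.0). The virtual corner opposite A is at (43.5, -39.0). The tangent condition forces HT to be normal to JT and A1 meets GV tangentially, so HG is at right angles to GV, with radius 8.4, so the center H sits 8.4 in from both sides at H = (35.1, -30.6). That places the tangent points at T = (43.5, -30.6) on JT and G = (35.1, -39.0) on GV. Then |AT| = |T − A| = 53.2.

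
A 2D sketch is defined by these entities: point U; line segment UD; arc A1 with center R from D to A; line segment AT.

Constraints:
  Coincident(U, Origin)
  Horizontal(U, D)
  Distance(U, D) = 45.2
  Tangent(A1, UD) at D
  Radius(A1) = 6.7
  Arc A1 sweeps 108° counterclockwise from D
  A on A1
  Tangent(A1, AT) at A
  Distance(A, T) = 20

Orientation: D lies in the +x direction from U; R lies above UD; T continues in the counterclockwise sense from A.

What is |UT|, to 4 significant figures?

53.22

U is at the origin; U and D share the same y with |UD| = 45.2 and D on the +x side, so D = (45.20, 0.000). Tangency of A1 to UD means the radius RD is perpendicular to UD, so R = D + (0, 6.7) = (45.20, 6.700). On A1, D sits at bearing -90° from R; a 108° counterclockwise sweep puts A at bearing 18°, so A = R + 6.7·(cos 18°, sin 18°) = (51.57, 8.770). Since A1 is tangent to AT there, RA ⟂ AT, so AT runs along (−sin 18°, cos 18°); with |AT| = 20.0, T = (45.39, 27.79). Then |UT| = |T − U| = 53.22.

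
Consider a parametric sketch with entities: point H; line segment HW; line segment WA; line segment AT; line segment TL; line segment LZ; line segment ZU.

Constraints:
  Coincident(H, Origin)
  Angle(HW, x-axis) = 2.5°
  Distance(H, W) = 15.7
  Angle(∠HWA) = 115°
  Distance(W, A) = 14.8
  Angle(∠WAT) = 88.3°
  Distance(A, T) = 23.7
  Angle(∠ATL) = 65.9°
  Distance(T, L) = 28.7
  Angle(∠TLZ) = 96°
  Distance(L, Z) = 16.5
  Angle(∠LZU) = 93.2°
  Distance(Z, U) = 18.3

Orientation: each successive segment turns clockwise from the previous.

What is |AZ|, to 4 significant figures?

21.39

H is at the origin; HW runs at 2.5° with length 15.7, so W = (15.69, 0.6848). ∠HWA = 115.0° gives WA at -62.50° from the x-axis; with |WA| = 14.8, A = (22.52, -12.44). ∠WAT = 88.3° gives AT at -154.2° from the x-axis; with |AT| = 23.7, T = (1.181, -22.76). ∠ATL = 65.9° gives TL at 91.70° from the x-axis; with |TL| = 28.7, L = (0.3300, 5.929). ∠TLZ = 96.0° gives LZ at 7.700° from the x-axis; with |LZ| = 16.5, Z = (16.68, 8.140). Then |AZ| = |Z − A| = 21.39.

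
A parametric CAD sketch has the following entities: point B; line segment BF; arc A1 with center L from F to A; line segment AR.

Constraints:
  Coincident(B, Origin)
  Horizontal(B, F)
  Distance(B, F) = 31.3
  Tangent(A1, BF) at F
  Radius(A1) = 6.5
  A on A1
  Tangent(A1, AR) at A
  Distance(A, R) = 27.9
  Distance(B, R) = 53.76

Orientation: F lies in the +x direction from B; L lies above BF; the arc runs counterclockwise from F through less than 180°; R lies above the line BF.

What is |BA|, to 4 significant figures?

38.08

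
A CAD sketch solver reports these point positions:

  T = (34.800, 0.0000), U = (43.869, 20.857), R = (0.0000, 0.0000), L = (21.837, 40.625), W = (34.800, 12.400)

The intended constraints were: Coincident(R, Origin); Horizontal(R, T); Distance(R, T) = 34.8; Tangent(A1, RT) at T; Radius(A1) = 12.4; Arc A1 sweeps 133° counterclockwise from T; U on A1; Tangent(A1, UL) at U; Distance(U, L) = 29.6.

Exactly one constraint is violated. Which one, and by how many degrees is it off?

Tangent(A1, UL) at U — off by 5.10°.

R = (0.00, 0.00) ✓; R.y = 0.00, T.y = 0.00 ✓; |RT| = 34.80 ✓; ∠(WT, TR) = 90.00° ✓; |WT| = 12.40 ✓; bearing(W→U) − bearing(W→T) = 133.0° ✓; |WU| = 12.40 ✓; ∠(WU, UL) = 84.90° ✗; |UL| = 29.60 ✓.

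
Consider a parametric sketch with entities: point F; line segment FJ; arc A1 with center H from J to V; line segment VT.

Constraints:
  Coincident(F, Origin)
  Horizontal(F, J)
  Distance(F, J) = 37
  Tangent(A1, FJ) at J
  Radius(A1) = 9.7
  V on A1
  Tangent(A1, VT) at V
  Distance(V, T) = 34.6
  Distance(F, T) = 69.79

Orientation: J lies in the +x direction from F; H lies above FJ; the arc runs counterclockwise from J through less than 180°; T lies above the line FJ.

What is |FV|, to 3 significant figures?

46.6

Checks: ∠(HJ, JF) = 90.00° ✓; |HV| = 9.700 ✓; ∠(HV, VT) = 90.00° ✓; |VT| = 34.60 ✓; |FT| = 69.79 ✓.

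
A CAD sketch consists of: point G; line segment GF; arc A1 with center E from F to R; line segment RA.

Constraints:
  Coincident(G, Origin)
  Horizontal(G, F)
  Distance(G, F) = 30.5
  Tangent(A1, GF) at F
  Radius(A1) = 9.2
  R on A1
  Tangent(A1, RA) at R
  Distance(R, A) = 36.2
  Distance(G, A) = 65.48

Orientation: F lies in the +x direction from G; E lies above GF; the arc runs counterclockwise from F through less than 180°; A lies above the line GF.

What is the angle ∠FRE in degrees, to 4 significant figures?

55.52°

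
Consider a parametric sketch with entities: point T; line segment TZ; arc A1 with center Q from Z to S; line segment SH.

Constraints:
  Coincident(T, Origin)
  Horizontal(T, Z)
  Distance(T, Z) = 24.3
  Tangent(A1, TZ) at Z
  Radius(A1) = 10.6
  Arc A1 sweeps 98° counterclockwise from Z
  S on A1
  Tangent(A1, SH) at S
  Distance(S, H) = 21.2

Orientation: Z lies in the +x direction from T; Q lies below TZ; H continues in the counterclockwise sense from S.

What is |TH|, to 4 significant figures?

37.07

T is at the origin; TZ is horizontal with |TZ| = 24.3 and Z on the +x side, so Z = (24.30, 0.000). Tangency of A1 to TZ means the radius QZ is perpendicular to TZ, so Q = Z + (0, -10.6) = (24.30, -10.60). On A1, Z sits at bearing 90° from Q; a 98° counterclockwise sweep puts S at bearing 188°, so S = Q + 10.6·(cos 188°, sin 188°) = (13.80, -12.08). A1 meets SH tangentially, so QS is at right angles to SH, so SH runs along (−sin 188°, cos 188°); with |SH| = 21.2, H = (16.75, -33.07). Then |TH| = |H − T| = 37.07.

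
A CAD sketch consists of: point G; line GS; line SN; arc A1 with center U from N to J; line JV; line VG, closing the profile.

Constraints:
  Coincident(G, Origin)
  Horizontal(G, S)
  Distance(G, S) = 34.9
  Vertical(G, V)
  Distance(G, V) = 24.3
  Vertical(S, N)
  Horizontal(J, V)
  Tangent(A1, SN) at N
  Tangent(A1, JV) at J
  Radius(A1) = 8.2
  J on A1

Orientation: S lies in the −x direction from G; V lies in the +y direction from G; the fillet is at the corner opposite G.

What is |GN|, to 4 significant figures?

38.43

The virtual corner opposite G is at (-34.90, 24.30). The tangent condition forces UN to be normal to SN and since A1 is tangent to JV there, UJ ⟂ JV, with radius 8.2, so the center U sits 8.2 in from both sides at U = (-26.70, 16.10). That places the tangent points at N = (-34.90, 16.10) on SN and J = (-26.70, 24.30) on JV. Then |GN| = |N − G| = 38.43.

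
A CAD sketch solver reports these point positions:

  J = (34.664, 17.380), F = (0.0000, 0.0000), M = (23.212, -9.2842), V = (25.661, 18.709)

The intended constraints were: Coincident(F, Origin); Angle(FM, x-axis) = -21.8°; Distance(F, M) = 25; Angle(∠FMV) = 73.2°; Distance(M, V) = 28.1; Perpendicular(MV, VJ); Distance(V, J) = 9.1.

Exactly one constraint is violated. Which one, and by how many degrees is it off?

Perpendicular(MV, VJ) — off by 3.40°.

F = (0.00, 0.00) ✓; FM at -21.80° ✓; |FM| = 25.00 ✓; ∠FMV = 73.20° ✓; |MV| = 28.10 ✓; ∠(MV, VJ) = 93.40° ✗; |VJ| = 9.101 ✓.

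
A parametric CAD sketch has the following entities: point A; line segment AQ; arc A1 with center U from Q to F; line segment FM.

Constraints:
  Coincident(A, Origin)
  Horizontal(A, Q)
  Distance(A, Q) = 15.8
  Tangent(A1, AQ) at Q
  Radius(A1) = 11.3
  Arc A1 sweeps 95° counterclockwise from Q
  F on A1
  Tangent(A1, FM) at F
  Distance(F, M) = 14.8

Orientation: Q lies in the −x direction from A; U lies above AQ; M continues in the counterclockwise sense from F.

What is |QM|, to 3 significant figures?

28.8

A is at the origin; A and Q share the same y with |AQ| = 15.8 and Q on the −x side, so Q = (-15.8, 0.00). Since A1 is tangent to AQ there, UQ ⟂ AQ, so U = Q + (0, 11.3) = (-15.8, 11.3). On A1, Q sits at bearing -90° from U; a 95° counterclockwise sweep puts F at bearing 5°, so F = U + 11.3·(cos 5°, sin 5°) = (-4.54, 12.3). A1 meets FM tangentially, so UF is at right angles to FM, so FM runs along (−sin 5°, cos 5°); with |FM| = 14.8, M = (-5.83, 27.0). Then |QM| = |M − Q| = 28.8.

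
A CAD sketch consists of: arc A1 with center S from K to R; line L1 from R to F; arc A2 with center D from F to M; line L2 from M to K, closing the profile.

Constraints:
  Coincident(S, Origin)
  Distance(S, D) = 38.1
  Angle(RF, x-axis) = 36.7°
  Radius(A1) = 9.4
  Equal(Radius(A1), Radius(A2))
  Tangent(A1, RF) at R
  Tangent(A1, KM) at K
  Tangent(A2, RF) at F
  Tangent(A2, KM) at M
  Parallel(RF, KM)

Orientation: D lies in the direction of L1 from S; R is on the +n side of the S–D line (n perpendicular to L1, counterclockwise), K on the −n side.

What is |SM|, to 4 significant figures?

39.24

The slot axis is L1's direction at 36.7°, so u = (cos 36.7°, sin 36.7°) = (0.8018, 0.5976) and n = (−sin 36.7°, cos 36.7°) = (-0.5976, 0.8018). S is at the origin and D lies 38.1 along u from S, so D = 38.1·u = (30.55, 22.77). Tangency of A1 to both parallel lines with radius 9.4 puts R and K at S ± 9.4·n: R = (-5.618, 7.537), K = (5.618, -7.537). Equal radii place F and M the same way about D: F = D + 9.4·n = (24.93, 30.31), M = D − 9.4·n = (36.17, 15.23). Then |SM| = |M − S| = 39.24.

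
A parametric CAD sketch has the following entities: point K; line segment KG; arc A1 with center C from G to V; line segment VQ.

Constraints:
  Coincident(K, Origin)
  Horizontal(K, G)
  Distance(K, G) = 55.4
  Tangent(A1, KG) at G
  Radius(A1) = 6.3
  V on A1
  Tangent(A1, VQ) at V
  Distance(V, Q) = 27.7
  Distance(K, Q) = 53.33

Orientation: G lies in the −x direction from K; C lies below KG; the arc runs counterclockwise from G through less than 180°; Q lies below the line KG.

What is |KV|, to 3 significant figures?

61.2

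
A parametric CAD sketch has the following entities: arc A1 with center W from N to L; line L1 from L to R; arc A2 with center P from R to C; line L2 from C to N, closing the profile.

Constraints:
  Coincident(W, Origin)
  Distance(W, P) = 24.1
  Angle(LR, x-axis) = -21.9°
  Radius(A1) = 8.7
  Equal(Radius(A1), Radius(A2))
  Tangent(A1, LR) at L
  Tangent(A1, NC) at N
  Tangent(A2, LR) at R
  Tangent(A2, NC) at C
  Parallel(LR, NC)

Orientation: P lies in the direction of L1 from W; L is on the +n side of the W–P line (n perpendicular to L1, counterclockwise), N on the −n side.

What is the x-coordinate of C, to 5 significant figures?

19.116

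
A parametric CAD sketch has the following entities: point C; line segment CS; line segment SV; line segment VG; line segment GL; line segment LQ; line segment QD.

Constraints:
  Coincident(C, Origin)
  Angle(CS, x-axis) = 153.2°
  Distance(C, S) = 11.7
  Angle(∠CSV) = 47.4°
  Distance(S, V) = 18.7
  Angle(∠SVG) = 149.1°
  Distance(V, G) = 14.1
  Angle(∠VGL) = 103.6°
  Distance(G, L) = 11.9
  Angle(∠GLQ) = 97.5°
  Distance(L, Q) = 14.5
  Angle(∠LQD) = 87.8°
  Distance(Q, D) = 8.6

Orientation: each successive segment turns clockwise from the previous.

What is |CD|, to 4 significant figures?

6.898

C is at the origin; CS runs at 153.2° with length 11.7, so S = (-10.44, 5.275). ∠CSV = 47.4° gives SV at 20.60° from the x-axis; with |SV| = 18.7, V = (7.061, 11.85). ∠SVG = 149.1° gives VG at -10.30° from the x-axis; with |VG| = 14.1, G = (20.93, 9.334). ∠VGL = 103.6° gives GL at -86.70° from the x-axis; with |GL| = 11.9, L = (21.62, -2.547). ∠GLQ = 97.5° gives LQ at -169.2° from the x-axis; with |LQ| = 14.5, Q = (7.376, -5.264). ∠LQD = 87.8° gives QD at 98.60° from the x-axis; with |QD| = 8.6, D = (6.090, 3.240). Then |CD| = |D − C| = 6.898.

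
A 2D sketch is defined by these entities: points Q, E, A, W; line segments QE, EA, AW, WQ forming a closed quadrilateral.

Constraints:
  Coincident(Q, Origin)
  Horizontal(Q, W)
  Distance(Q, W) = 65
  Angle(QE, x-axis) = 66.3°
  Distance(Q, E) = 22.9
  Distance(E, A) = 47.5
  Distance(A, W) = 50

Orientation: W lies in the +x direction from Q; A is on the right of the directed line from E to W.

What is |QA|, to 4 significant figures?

32.97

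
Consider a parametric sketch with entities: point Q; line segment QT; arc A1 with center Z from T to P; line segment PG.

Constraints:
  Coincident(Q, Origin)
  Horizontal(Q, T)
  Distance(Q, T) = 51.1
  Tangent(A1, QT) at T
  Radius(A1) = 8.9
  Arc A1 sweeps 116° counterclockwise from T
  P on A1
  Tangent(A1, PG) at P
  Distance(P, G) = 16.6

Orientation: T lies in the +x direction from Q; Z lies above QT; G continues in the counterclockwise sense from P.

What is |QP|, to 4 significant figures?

60.47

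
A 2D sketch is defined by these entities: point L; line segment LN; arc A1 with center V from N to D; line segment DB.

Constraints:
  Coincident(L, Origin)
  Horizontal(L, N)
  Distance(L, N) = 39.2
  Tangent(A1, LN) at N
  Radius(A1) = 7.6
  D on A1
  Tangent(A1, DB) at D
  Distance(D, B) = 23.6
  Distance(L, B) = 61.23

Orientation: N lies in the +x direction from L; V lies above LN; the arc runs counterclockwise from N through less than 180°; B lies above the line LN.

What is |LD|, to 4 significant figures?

46.48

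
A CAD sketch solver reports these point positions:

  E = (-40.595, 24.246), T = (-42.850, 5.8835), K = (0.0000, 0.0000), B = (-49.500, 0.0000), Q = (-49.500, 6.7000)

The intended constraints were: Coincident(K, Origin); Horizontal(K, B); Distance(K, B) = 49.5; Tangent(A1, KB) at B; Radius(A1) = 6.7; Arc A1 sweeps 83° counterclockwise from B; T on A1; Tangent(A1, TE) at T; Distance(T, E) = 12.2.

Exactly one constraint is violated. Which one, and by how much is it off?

Distance(T, E) = 12.2 — off by 6.30.

K = (0.00, 0.00) ✓; K.y = 0.00, B.y = 0.00 ✓; |KB| = 49.50 ✓; ∠(QB, BK) = 90.00° ✓; |QB| = 6.700 ✓; bearing(Q→T) − bearing(Q→B) = 83.00° ✓; |QT| = 6.700 ✓; ∠(QT, TE) = 90.00° ✓; |TE| = 18.50 ✗.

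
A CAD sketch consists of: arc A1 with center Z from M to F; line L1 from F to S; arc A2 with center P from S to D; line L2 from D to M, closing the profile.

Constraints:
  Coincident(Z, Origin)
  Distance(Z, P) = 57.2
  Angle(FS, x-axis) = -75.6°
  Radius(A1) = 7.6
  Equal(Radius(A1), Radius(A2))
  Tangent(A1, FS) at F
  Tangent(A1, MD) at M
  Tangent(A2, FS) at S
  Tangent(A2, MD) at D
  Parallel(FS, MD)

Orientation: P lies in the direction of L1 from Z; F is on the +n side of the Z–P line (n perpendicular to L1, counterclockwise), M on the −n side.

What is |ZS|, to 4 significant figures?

57.70

The slot axis is L1's direction at -75.6°, so u = (cos -75.6°, sin -75.6°) = (0.2487, -0.9686) and n = (−sin -75.6°, cos -75.6°) = (0.9686, 0.2487). Z is at the origin and P lies 57.2 along u from Z, so P = 57.2·u = (14.23, -55.40). Tangency of A1 to both parallel lines with radius 7.6 puts F and M at Z ± 7.6·n: F = (7.361, 1.890), M = (-7.361, -1.890). Equal radii place S and D the same way about P: S = P + 7.6·n = (21.59, -53.51), D = P − 7.6·n = (6.864, -57.29). Then |ZS| = |S − Z| = 57.70.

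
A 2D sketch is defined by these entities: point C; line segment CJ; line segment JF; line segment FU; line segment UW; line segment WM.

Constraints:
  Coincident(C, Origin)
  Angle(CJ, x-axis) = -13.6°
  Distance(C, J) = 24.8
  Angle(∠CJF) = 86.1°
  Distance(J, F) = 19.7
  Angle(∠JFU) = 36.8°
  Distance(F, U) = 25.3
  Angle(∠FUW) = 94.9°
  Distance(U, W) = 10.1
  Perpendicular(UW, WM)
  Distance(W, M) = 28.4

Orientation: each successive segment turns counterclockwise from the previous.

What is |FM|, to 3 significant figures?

12.7

C is at the origin; CJ runs at -13.6° with length 24.8, so J = (24.1, -5.83). ∠CJF = 86.1° gives JF at 80.3° from the x-axis; with |JF| = 19.7, F = (27.4, 13.6). ∠JFU = 36.8° gives FU at -136° from the x-axis; with |FU| = 25.3, U = (9.07, -3.83). ∠FUW = 94.9° gives UW at -51.4° from the x-axis; with |UW| = 10.1, W = (15.4, -11.7). UW ⟂ WM, so WM runs at 38.6°; with |WM| = 28.4, M = (37.6, 6.00). Then |FM| = |M − F| = 12.7.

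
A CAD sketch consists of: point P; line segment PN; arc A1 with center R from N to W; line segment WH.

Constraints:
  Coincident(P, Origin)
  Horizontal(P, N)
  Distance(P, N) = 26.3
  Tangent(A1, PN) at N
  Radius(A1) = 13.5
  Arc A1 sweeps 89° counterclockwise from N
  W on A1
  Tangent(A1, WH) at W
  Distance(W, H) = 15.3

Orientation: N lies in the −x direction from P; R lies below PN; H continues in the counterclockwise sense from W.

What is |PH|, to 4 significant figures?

49.20

P is at the origin; PN is horizontal with |PN| = 26.3 and N on the −x side, so N = (-26.30, 0.000). A1 meets PN tangentially, so RN is at right angles to PN, so R = N + (0, -13.5) = (-26.30, -13.50). On A1, N sits at bearing 90° from R; an 89° counterclockwise sweep puts W at bearing 179°, so W = R + 13.5·(cos 179°, sin 179°) = (-39.80, -13.26). Since A1 is tangent to WH there, RW ⟂ WH, so WH runs along (−sin 179°, cos 179°); with |WH| = 15.3, H = (-40.06, -28.56). Then |PH| = |H − P| = 49.20.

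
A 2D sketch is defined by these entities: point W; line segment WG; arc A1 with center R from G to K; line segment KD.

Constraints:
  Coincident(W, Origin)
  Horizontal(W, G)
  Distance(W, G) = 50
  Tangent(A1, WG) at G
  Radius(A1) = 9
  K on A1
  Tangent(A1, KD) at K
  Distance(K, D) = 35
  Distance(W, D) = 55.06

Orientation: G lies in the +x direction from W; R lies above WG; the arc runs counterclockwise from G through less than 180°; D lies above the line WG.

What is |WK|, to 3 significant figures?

58.9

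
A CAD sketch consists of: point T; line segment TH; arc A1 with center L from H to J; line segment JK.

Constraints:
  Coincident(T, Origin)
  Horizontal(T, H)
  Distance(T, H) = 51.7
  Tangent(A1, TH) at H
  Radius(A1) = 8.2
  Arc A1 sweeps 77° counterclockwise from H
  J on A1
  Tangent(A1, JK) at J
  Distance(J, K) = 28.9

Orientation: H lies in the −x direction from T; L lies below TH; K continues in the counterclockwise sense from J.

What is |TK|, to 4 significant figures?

74.65

T is at the origin; T and H share the same y with |TH| = 51.7 and H on the −x side, so H = (-51.70, 0.000). The tangent condition forces LH to be normal to TH, so L = H + (0, -8.2) = (-51.70, -8.200). On A1, H sits at bearing 90° from L; a 77° counterclockwise sweep puts J at bearing 167°, so J = L + 8.2·(cos 167°, sin 167°) = (-59.69, -6.355). Since A1 is tangent to JK there, LJ ⟂ JK, so JK runs along (−sin 167°, cos 167°); with |JK| = 28.9, K = (-66.19, -34.51). Then |TK| = |K − T| = 74.65.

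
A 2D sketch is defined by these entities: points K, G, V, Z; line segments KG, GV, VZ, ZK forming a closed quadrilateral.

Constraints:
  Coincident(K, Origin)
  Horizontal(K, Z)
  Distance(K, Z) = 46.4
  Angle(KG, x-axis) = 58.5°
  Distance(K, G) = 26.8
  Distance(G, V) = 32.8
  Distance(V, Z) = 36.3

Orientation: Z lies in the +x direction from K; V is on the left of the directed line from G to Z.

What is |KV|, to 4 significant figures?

56.95

K is at the origin; KZ is horizontal with |KZ| = 46.4 and Z in +x, so Z = (46.4, 0). KG runs at 58.5° with |KG| = 26.8, so G = (14.00, 22.85). V is determined by |GV| = 32.8 and |VZ| = 36.3 together: it lies at the intersection of circle(G, 32.8) and circle(Z, 36.3). With |GZ| = 39.64, the foot of the radical line on GZ is 16.77 from G and the perpendicular offset is √(32.8² − 16.77²) = 28.19. Taking the left-of-GZ solution: V = (43.96, 36.22).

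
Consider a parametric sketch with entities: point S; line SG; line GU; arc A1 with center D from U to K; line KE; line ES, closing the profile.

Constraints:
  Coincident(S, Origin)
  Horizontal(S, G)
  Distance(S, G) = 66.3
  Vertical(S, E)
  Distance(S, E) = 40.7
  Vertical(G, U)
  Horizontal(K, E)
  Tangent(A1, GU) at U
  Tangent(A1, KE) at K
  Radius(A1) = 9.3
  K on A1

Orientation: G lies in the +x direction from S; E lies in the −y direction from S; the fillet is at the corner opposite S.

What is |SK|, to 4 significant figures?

70.04

S is at the origin; SG is horizontal with |SG| = 66.3 and G on the +x side, so G = (66.30, 0.000). S and E share the same x with |SE| = 40.7 and E on the −y side, so E = (0.000, -40.70). The virtual corner opposite S is at (66.30, -40.70). Tangency of A1 to GU means the radius DU is perpendicular to GU and tangency of A1 to KE means the radius DK is perpendicular to KE, with radius 9.3, so the center D sits 9.3 in from both sides at D = (57.00, -31.40). That places the tangent points at U = (66.30, -31.40) on GU and K = (57.00, -40.70) on KE. Then |SK| = |K − S| = 70.04.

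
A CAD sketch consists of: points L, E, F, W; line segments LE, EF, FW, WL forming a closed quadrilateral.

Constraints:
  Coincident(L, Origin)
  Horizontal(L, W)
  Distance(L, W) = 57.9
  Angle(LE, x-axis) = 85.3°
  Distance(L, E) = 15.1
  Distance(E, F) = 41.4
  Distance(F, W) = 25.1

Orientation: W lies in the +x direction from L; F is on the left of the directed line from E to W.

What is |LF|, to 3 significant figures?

46.7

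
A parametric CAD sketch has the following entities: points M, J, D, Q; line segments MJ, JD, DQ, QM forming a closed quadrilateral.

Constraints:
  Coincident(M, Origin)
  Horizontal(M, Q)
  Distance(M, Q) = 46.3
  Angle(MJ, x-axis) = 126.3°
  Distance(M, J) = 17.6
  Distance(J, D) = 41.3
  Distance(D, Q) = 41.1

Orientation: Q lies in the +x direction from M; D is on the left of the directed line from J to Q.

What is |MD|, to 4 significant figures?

43.26

M is at the origin; MQ is horizontal with |MQ| = 46.3 and Q in +x, so Q = (46.3, 0). MJ runs at 126.3° with |MJ| = 17.6, so J = (-10.42, 14.18). D is determined by |JD| = 41.3 and |DQ| = 41.1 together: it lies at the intersection of circle(J, 41.3) and circle(Q, 41.1). With |JQ| = 58.47, the foot of the radical line on JQ is 29.37 from J and the perpendicular offset is √(41.3² − 29.37²) = 29.03. Taking the left-of-JQ solution: D = (25.12, 35.22).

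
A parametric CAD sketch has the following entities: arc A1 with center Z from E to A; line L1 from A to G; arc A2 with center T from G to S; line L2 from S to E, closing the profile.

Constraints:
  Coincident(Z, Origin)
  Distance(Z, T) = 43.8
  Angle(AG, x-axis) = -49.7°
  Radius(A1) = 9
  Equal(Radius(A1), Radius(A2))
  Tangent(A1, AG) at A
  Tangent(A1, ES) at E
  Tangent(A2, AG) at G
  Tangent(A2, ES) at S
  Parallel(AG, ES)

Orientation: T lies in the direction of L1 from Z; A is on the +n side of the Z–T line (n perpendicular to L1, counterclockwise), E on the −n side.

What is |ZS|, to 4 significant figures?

44.72

The slot axis is L1's direction at -49.7°, so u = (cos -49.7°, sin -49.7°) = (0.6468, -0.7627) and n = (−sin -49.7°, cos -49.7°) = (0.7627, 0.6468). Z is at the origin and T lies 43.8 along u from Z, so T = 43.8·u = (28.33, -33.40). Tangency of A1 to both parallel lines with radius 9.0 puts A and E at Z ± 9.0·n: A = (6.864, 5.821), E = (-6.864, -5.821). Equal radii place G and S the same way about T: G = T + 9.0·n = (35.19, -27.58), S = T − 9.0·n = (21.47, -39.23). Then |ZS| = |S − Z| = 44.72.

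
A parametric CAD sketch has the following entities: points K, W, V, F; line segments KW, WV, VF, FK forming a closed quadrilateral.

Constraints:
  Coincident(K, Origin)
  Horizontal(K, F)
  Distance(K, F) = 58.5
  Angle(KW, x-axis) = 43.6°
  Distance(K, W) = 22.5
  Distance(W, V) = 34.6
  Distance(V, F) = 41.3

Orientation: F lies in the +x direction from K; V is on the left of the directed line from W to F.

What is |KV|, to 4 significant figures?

57.08

K is at the origin; KF is horizontal with |KF| = 58.5 and F in +x, so F = (58.5, 0). KW runs at 43.6° with |KW| = 22.5, so W = (16.29, 15.52). V is determined by |WV| = 34.6 and |VF| = 41.3 together: it lies at the intersection of circle(W, 34.6) and circle(F, 41.3). With |WF| = 44.97, the foot of the radical line on WF is 16.83 from W and the perpendicular offset is √(34.6² − 16.83²) = 30.23. Taking the left-of-WF solution: V = (42.52, 38.08).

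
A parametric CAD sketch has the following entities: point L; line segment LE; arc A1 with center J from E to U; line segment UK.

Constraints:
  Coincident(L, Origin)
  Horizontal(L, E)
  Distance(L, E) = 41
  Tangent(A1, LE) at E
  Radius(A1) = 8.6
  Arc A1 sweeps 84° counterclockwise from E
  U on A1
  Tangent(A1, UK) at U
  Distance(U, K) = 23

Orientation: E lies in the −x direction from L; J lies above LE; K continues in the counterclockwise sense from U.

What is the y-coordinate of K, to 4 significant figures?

30.58

On A1, E sits at bearing -90° from J; an 84° counterclockwise sweep puts U at bearing -6°, so U = J + 8.6·(cos -6°, sin -6°) = (-32.45, 7.701). Tangency of A1 to UK means the radius JU is perpendicular to UK, so UK runs along (−sin -6°, cos -6°); with |UK| = 23.0, K = (-30.04, 30.58). So K.y = 30.58.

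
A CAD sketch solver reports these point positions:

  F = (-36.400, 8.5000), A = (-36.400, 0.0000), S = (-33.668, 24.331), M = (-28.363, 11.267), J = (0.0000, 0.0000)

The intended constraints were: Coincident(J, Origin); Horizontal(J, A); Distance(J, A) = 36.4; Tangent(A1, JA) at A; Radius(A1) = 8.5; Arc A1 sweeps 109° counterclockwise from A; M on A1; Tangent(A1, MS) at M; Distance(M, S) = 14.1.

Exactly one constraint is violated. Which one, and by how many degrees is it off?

Tangent(A1, MS) at M — off by 3.10°.

J = (0.00, 0.00) ✓; J.y = 0.00, A.y = 0.00 ✓; |JA| = 36.40 ✓; ∠(FA, AJ) = 90.00° ✓; |FA| = 8.500 ✓; bearing(F→M) − bearing(F→A) = 109.0° ✓; |FM| = 8.500 ✓; ∠(FM, MS) = 86.90° ✗; |MS| = 14.10 ✓.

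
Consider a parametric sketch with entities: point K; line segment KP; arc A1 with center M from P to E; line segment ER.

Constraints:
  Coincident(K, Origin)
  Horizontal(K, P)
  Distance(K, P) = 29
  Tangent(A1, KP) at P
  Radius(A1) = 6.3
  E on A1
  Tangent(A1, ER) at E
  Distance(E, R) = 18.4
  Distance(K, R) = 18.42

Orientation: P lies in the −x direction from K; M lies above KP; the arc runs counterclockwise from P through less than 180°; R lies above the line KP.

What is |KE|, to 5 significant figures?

24.700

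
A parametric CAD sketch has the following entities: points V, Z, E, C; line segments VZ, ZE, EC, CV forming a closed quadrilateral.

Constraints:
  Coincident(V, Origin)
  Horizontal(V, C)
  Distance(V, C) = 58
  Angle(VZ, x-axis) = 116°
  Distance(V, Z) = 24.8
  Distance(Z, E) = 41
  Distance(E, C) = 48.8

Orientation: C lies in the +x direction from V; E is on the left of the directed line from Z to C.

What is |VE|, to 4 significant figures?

46.48

V is at the origin; VC is horizontal with |VC| = 58.0 and C in +x, so C = (58.0, 0). VZ runs at 116.0° with |VZ| = 24.8, so Z = (-10.87, 22.29). E is determined by |ZE| = 41.0 and |EC| = 48.8 together: it lies at the intersection of circle(Z, 41.0) and circle(C, 48.8). With |ZC| = 72.39, the foot of the radical line on ZC is 31.36 from Z and the perpendicular offset is √(41.0² − 31.36²) = 26.42. Taking the left-of-ZC solution: E = (27.10, 37.77).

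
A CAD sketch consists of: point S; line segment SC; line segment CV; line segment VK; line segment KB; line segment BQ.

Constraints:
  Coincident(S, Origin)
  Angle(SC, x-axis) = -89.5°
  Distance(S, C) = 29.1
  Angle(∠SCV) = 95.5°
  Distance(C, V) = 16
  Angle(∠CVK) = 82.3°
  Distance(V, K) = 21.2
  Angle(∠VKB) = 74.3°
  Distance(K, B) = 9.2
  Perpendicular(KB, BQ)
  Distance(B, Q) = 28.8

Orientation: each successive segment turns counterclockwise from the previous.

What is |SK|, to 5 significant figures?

17.823

S is at the origin; SC runs at -89.5° with length 29.1, so C = (0.25394, -29.099). ∠SCV = 95.5° gives CV at -5.0000° from the x-axis; with |CV| = 16.0, V = (16.193, -30.493). ∠CVK = 82.3° gives VK at 92.700° from the x-axis; with |VK| = 21.2, K = (15.194, -9.3169). Then |SK| = |K − S| = 17.823.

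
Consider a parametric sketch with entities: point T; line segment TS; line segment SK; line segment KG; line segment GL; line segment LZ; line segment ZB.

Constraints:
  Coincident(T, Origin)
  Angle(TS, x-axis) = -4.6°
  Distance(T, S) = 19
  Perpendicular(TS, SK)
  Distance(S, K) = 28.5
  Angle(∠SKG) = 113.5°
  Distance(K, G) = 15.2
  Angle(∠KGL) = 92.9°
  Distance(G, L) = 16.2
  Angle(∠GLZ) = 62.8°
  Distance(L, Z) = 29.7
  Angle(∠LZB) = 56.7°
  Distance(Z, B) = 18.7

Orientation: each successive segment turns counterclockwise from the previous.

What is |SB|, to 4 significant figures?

36.00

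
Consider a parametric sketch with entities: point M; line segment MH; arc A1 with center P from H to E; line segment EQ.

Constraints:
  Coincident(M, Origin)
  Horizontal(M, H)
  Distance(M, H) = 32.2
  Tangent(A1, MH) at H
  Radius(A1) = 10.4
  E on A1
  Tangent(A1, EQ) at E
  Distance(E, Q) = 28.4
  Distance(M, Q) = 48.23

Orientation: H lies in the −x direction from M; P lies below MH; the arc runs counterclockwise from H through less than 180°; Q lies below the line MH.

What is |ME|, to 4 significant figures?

44.04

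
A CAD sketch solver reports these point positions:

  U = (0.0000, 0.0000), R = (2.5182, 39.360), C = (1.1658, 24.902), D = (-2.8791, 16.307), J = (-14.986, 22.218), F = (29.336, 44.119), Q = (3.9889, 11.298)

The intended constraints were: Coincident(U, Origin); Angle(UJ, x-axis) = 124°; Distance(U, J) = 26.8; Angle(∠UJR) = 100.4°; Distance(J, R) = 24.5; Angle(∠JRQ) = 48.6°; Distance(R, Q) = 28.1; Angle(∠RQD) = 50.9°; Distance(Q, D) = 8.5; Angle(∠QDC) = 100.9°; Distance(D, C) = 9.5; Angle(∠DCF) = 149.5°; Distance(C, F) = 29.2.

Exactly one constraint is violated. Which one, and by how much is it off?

Distance(C, F) = 29.2 — off by 4.90.

U = (0.00, 0.00) ✓; UJ at 124.0° ✓; |UJ| = 26.80 ✓; ∠UJR = 100.4° ✓; |JR| = 24.50 ✓; ∠JRQ = 48.60° ✓; |RQ| = 28.10 ✓; ∠RQD = 50.90° ✓; |QD| = 8.501 ✓; ∠QDC = 100.9° ✓; |DC| = 9.499 ✓; ∠DCF = 149.5° ✓; |CF| = 34.10 ✗.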